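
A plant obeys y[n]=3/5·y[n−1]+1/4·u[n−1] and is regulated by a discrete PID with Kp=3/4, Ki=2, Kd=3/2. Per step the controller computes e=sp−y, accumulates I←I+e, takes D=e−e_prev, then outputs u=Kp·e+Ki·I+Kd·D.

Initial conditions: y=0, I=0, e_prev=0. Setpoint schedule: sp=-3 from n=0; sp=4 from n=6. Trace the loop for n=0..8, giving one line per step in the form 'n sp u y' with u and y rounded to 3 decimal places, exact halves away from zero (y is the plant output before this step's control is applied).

0 -3 -12.750 0.000
1 -3 -0.703 -3.188
2 -3 -9.781 -2.088
3 -3 -3.113 -3.698
4 -3 -7.111 -2.997
5 -3 -3.605 -3.576
6 4 24.180 -3.047
7 4 -2.303 4.217
8 4 17.775 1.954

(exact arithmetic carried between steps; '≈' marks a value shown rounded to 6 d.p. or computed from one; I and e_prev carry over from the previous line; the table rounds u and y to 3 d.p., halves away from zero)
n=0: y=0, sp=-3, e=sp−y=-3; I=-3, D=e−e_prev=-3; u=3/4·(-3)+2·(-3)+3/2·(-3)=-12.75; next y=3/5·0+1/4·(-12.75)=-3.1875
n=1: y=-3.1875, sp=-3, e=sp−y=0.1875; I=-2.8125, D=e−e_prev=3.1875; u=3/4·0.1875+2·(-2.8125)+3/2·3.1875=-0.703125; next y=3/5·(-3.1875)+1/4·(-0.703125)≈-2.088281
n=2: y≈-2.088281, sp=-3, e=sp−y≈-0.911719; I≈-3.724219, D=e−e_prev≈-1.099219; u=3/4·(-0.911719)+2·(-3.724219)+3/2·(-1.099219)≈-9.781055; next y=3/5·(-2.088281)+1/4·(-9.781055)≈-3.698232
n=3: y≈-3.698232, sp=-3, e=sp−y≈0.698232; I≈-3.025986, D=e−e_prev≈1.609951; u=3/4·0.698232+2·(-3.025986)+3/2·1.609951≈-3.113372; next y=3/5·(-3.698232)+1/4·(-3.113372)≈-2.997282
n=4: y≈-2.997282, sp=-3, e=sp−y≈-0.002718; I≈-3.028704, D=e−e_prev≈-0.700950; u=3/4·(-0.002718)+2·(-3.028704)+3/2·(-0.700950)≈-7.110871; next y=3/5·(-2.997282)+1/4·(-7.110871)≈-3.576087
n=5: y≈-3.576087, sp=-3, e=sp−y≈0.576087; I≈-2.452617, D=e−e_prev≈0.578805; u=3/4·0.576087+2·(-2.452617)+3/2·0.578805≈-3.604961; next y=3/5·(-3.576087)+1/4·(-3.604961)≈-3.046893
n=6: y≈-3.046893, sp=4, e=sp−y≈7.046893; I≈4.594276, D=e−e_prev≈6.470805; u=3/4·7.046893+2·4.594276+3/2·6.470805≈24.179929; next y=3/5·(-3.046893)+1/4·24.179929≈4.216847
n=7: y≈4.216847, sp=4, e=sp−y≈-0.216847; I≈4.377429, D=e−e_prev≈-7.263739; u=3/4·(-0.216847)+2·4.377429+3/2·(-7.263739)≈-2.303386; next y=3/5·4.216847+1/4·(-2.303386)≈1.954262
n=8: y≈1.954262, sp=4, e=sp−y≈2.045738; I≈6.423167, D=e−e_prev≈2.262585; u=3/4·2.045738+2·6.423167+3/2·2.262585≈17.774516; next y=3/5·1.954262+1/4·17.774516≈5.616186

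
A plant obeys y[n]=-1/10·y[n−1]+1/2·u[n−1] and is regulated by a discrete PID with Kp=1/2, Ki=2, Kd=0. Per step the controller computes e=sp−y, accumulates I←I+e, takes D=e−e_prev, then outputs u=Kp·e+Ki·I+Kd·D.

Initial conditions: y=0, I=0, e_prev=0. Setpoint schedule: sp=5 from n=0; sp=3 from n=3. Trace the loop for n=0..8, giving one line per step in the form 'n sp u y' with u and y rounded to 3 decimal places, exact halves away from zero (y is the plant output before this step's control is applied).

0 5 12.500 0.000
1 5 6.875 6.250
2 5 12.969 2.813
3 3 3.867 6.203
4 3 9.686 1.313
5 3 4.564 4.711
6 3 8.393 1.811
7 3 5.260 4.015
8 3 7.697 2.228

(exact arithmetic carried between steps; '≈' marks a value shown rounded to 6 d.p. or computed from one; I and e_prev carry over from the previous line; the table rounds u and y to 3 d.p., halves away from zero)
n=0: y=0, sp=5, e=sp−y=5; I=5, D=e−e_prev=5; u=1/2·5+2·5+0·5=12.5; next y=-1/10·0+1/2·12.5=6.25
n=1: y=6.25, sp=5, e=sp−y=-1.25; I=3.75, D=e−e_prev=-6.25; u=1/2·(-1.25)+2·3.75+0·(-6.25)=6.875; next y=-1/10·6.25+1/2·6.875=2.8125
n=2: y=2.8125, sp=5, e=sp−y=2.1875; I=5.9375, D=e−e_prev=3.4375; u=1/2·2.1875+2·5.9375+0·3.4375=12.96875; next y=-1/10·2.8125+1/2·12.96875=6.203125
n=3: y=6.203125, sp=3, e=sp−y=-3.203125; I=2.734375, D=e−e_prev=-5.390625; u=1/2·(-3.203125)+2·2.734375+0·(-5.390625)≈3.867188; next y=-1/10·6.203125+1/2·3.867188≈1.313281
n=4: y≈1.313281, sp=3, e=sp−y≈1.686719; I≈4.421094, D=e−e_prev≈4.889844; u=1/2·1.686719+2·4.421094+0·4.889844≈9.685547; next y=-1/10·1.313281+1/2·9.685547≈4.711445
n=5: y≈4.711445, sp=3, e=sp−y≈-1.711445; I≈2.709648, D=e−e_prev≈-3.398164; u=1/2·(-1.711445)+2·2.709648+0·(-3.398164)≈4.563574; next y=-1/10·4.711445+1/2·4.563574≈1.810643
n=6: y≈1.810643, sp=3, e=sp−y≈1.189357; I≈3.899006, D=e−e_prev≈2.900803; u=1/2·1.189357+2·3.899006+0·2.900803≈8.392690; next y=-1/10·1.810643+1/2·8.392690≈4.015281
n=7: y≈4.015281, sp=3, e=sp−y≈-1.015281; I≈2.883725, D=e−e_prev≈-2.204638; u=1/2·(-1.015281)+2·2.883725+0·(-2.204638)≈5.259809; next y=-1/10·4.015281+1/2·5.259809≈2.228377
n=8: y≈2.228377, sp=3, e=sp−y≈0.771623; I≈3.655348, D=e−e_prev≈1.786904; u=1/2·0.771623+2·3.655348+0·1.786904≈7.696508; next y=-1/10·2.228377+1/2·7.696508≈3.625417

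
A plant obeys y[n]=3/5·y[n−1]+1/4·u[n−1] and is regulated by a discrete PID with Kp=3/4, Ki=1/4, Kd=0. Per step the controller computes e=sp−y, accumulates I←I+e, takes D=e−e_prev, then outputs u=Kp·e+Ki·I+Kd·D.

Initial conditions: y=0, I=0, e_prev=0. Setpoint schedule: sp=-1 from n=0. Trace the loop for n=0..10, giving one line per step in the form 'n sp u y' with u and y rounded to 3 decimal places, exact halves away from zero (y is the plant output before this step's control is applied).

(exact arithmetic carried between steps; '≈' marks a value shown rounded to 6 d.p. or computed from one; I and e_prev carry over from the previous line; the table rounds u and y to 3 d.p., halves away from zero)
n=0: y=0, sp=-1, e=sp−y=-1; I=-1, D=e−e_prev=-1; u=3/4·(-1)+1/4·(-1)+0·(-1)=-1; next y=3/5·0+1/4·(-1)=-0.25
n=1: y=-0.25, sp=-1, e=sp−y=-0.75; I=-1.75, D=e−e_prev=0.25; u=3/4·(-0.75)+1/4·(-1.75)+0·0.25=-1; next y=3/5·(-0.25)+1/4·(-1)=-0.4
n=2: y=-0.4, sp=-1, e=sp−y=-0.6; I=-2.35, D=e−e_prev=0.15; u=3/4·(-0.6)+1/4·(-2.35)+0·0.15=-1.0375; next y=3/5·(-0.4)+1/4·(-1.0375)=-0.499375
n=3: y=-0.499375, sp=-1, e=sp−y=-0.500625; I=-2.850625, D=e−e_prev=0.099375; u=3/4·(-0.500625)+1/4·(-2.850625)+0·0.099375=-1.088125; next y=3/5·(-0.499375)+1/4·(-1.088125)≈-0.571656
n=4: y≈-0.571656, sp=-1, e=sp−y≈-0.428344; I≈-3.278969, D=e−e_prev≈0.072281; u=3/4·(-0.428344)+1/4·(-3.278969)+0·0.072281≈-1.141; next y=3/5·(-0.571656)+1/4·(-1.141)≈-0.628244
n=5: y≈-0.628244, sp=-1, e=sp−y≈-0.371756; I≈-3.650725, D=e−e_prev≈0.056588; u=3/4·(-0.371756)+1/4·(-3.650725)+0·0.056588≈-1.191498; next y=3/5·(-0.628244)+1/4·(-1.191498)≈-0.674821
n=6: y≈-0.674821, sp=-1, e=sp−y≈-0.325179; I≈-3.975904, D=e−e_prev≈0.046577; u=3/4·(-0.325179)+1/4·(-3.975904)+0·0.046577≈-1.237860; next y=3/5·(-0.674821)+1/4·(-1.237860)≈-0.714358
n=7: y≈-0.714358, sp=-1, e=sp−y≈-0.285642; I≈-4.261547, D=e−e_prev≈0.039537; u=3/4·(-0.285642)+1/4·(-4.261547)+0·0.039537≈-1.279618; next y=3/5·(-0.714358)+1/4·(-1.279618)≈-0.748519
n=8: y≈-0.748519, sp=-1, e=sp−y≈-0.251481; I≈-4.513027, D=e−e_prev≈0.034162; u=3/4·(-0.251481)+1/4·(-4.513027)+0·0.034162≈-1.316867; next y=3/5·(-0.748519)+1/4·(-1.316867)≈-0.778328
n=9: y≈-0.778328, sp=-1, e=sp−y≈-0.221672; I≈-4.734699, D=e−e_prev≈0.029809; u=3/4·(-0.221672)+1/4·(-4.734699)+0·0.029809≈-1.349928; next y=3/5·(-0.778328)+1/4·(-1.349928)≈-0.804479
n=10: y≈-0.804479, sp=-1, e=sp−y≈-0.195521; I≈-4.930220, D=e−e_prev≈0.026151; u=3/4·(-0.195521)+1/4·(-4.930220)+0·0.026151≈-1.379196; next y=3/5·(-0.804479)+1/4·(-1.379196)≈-0.827486

0 -1 -1.000 0.000
1 -1 -1.000 -0.250
2 -1 -1.038 -0.400
3 -1 -1.088 -0.499
4 -1 -1.141 -0.572
5 -1 -1.191 -0.628
6 -1 -1.238 -0.675
7 -1 -1.280 -0.714
8 -1 -1.317 -0.749
9 -1 -1.350 -0.778
10 -1 -1.379 -0.804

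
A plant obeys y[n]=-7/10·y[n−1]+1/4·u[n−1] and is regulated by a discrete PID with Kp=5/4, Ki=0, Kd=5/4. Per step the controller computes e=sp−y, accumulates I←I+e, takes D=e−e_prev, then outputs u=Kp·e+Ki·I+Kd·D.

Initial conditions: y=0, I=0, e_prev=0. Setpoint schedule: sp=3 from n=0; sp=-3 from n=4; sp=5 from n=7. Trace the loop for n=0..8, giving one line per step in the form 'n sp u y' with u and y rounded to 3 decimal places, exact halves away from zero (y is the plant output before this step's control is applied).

0 3 7.500 0.000
1 3 -0.938 1.875
2 3 9.961 -1.547
3 3 -7.116 3.573
4 -3 3.917 -4.280
5 -3 -19.039 3.975
6 -3 20.075 -7.542
7 5 -18.924 10.298
8 5 48.973 -11.940

(exact arithmetic carried between steps; '≈' marks a value shown rounded to 6 d.p. or computed from one; I and e_prev carry over from the previous line; the table rounds u and y to 3 d.p., halves away from zero)
n=0: y=0, sp=3, e=sp−y=3; I=3, D=e−e_prev=3; u=5/4·3+0·3+5/4·3=7.5; next y=-7/10·0+1/4·7.5=1.875
n=1: y=1.875, sp=3, e=sp−y=1.125; I=4.125, D=e−e_prev=-1.875; u=5/4·1.125+0·4.125+5/4·(-1.875)=-0.9375; next y=-7/10·1.875+1/4·(-0.9375)=-1.546875
n=2: y=-1.546875, sp=3, e=sp−y=4.546875; I=8.671875, D=e−e_prev=3.421875; u=5/4·4.546875+0·8.671875+5/4·3.421875≈9.960938; next y=-7/10·(-1.546875)+1/4·9.960938≈3.573047
n=3: y≈3.573047, sp=3, e=sp−y≈-0.573047; I≈8.098828, D=e−e_prev≈-5.119922; u=5/4·(-0.573047)+0·8.098828+5/4·(-5.119922)≈-7.116211; next y=-7/10·3.573047+1/4·(-7.116211)≈-4.280186
n=4: y≈-4.280186, sp=-3, e=sp−y≈1.280186; I≈9.379014, D=e−e_prev≈1.853232; u=5/4·1.280186+0·9.379014+5/4·1.853232≈3.916772; next y=-7/10·(-4.280186)+1/4·3.916772≈3.975323
n=5: y≈3.975323, sp=-3, e=sp−y≈-6.975323; I≈2.403691, D=e−e_prev≈-8.255509; u=5/4·(-6.975323)+0·2.403691+5/4·(-8.255509)≈-19.038539; next y=-7/10·3.975323+1/4·(-19.038539)≈-7.542361
n=6: y≈-7.542361, sp=-3, e=sp−y≈4.542361; I≈6.946052, D=e−e_prev≈11.517684; u=5/4·4.542361+0·6.946052+5/4·11.517684≈20.075056; next y=-7/10·(-7.542361)+1/4·20.075056≈10.298417
n=7: y≈10.298417, sp=5, e=sp−y≈-5.298417; I≈1.647635, D=e−e_prev≈-9.840778; u=5/4·(-5.298417)+0·1.647635+5/4·(-9.840778)≈-18.923993; next y=-7/10·10.298417+1/4·(-18.923993)≈-11.939890
n=8: y≈-11.939890, sp=5, e=sp−y≈16.939890; I≈18.587525, D=e−e_prev≈22.238307; u=5/4·16.939890+0·18.587525+5/4·22.238307≈48.972746; next y=-7/10·(-11.939890)+1/4·48.972746≈20.601109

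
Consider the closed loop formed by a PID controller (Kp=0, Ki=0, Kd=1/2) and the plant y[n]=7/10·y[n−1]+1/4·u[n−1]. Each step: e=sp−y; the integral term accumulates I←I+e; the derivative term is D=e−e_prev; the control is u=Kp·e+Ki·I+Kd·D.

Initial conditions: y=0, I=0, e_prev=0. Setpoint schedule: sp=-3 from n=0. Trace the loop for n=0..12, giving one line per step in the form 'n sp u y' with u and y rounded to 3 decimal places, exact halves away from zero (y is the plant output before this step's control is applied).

0 -3 -1.500 0.000
1 -3 0.188 -0.375
2 -3 -0.080 -0.216
3 -3 -0.022 -0.171
4 -3 -0.023 -0.125
5 -3 -0.016 -0.093
6 -3 -0.012 -0.069
7 -3 -0.009 -0.052
8 -3 -0.007 -0.038
9 -3 -0.005 -0.028
10 -3 -0.004 -0.021
11 -3 -0.003 -0.016
12 -3 -0.002 -0.012

(exact arithmetic carried between steps; '≈' marks a value shown rounded to 6 d.p. or computed from one; I and e_prev carry over from the previous line; the table rounds u and y to 3 d.p., halves away from zero)
n=0: y=0, sp=-3, e=sp−y=-3; I=-3, D=e−e_prev=-3; u=0·(-3)+0·(-3)+1/2·(-3)=-1.5; next y=7/10·0+1/4·(-1.5)=-0.375
n=1: y=-0.375, sp=-3, e=sp−y=-2.625; I=-5.625, D=e−e_prev=0.375; u=0·(-2.625)+0·(-5.625)+1/2·0.375=0.1875; next y=7/10·(-0.375)+1/4·0.1875=-0.215625
n=2: y=-0.215625, sp=-3, e=sp−y=-2.784375; I=-8.409375, D=e−e_prev=-0.159375; u=0·(-2.784375)+0·(-8.409375)+1/2·(-0.159375)≈-0.079688; next y=7/10·(-0.215625)+1/4·(-0.079688)≈-0.170859
n=3: y≈-0.170859, sp=-3, e=sp−y≈-2.829141; I≈-11.238516, D=e−e_prev≈-0.044766; u=0·(-2.829141)+0·(-11.238516)+1/2·(-0.044766)≈-0.022383; next y=7/10·(-0.170859)+1/4·(-0.022383)≈-0.125197
n=4: y≈-0.125197, sp=-3, e=sp−y≈-2.874803; I≈-14.113318, D=e−e_prev≈-0.045662; u=0·(-2.874803)+0·(-14.113318)+1/2·(-0.045662)≈-0.022831; next y=7/10·(-0.125197)+1/4·(-0.022831)≈-0.093346
n=5: y≈-0.093346, sp=-3, e=sp−y≈-2.906654; I≈-17.019973, D=e−e_prev≈-0.031851; u=0·(-2.906654)+0·(-17.019973)+1/2·(-0.031851)≈-0.015926; next y=7/10·(-0.093346)+1/4·(-0.015926)≈-0.069324
n=6: y≈-0.069324, sp=-3, e=sp−y≈-2.930676; I≈-19.950649, D=e−e_prev≈-0.024022; u=0·(-2.930676)+0·(-19.950649)+1/2·(-0.024022)≈-0.012011; next y=7/10·(-0.069324)+1/4·(-0.012011)≈-0.051529
n=7: y≈-0.051529, sp=-3, e=sp−y≈-2.948471; I≈-22.899120, D=e−e_prev≈-0.017794; u=0·(-2.948471)+0·(-22.899120)+1/2·(-0.017794)≈-0.008897; next y=7/10·(-0.051529)+1/4·(-0.008897)≈-0.038295
n=8: y≈-0.038295, sp=-3, e=sp−y≈-2.961705; I≈-25.860825, D=e−e_prev≈-0.013234; u=0·(-2.961705)+0·(-25.860825)+1/2·(-0.013234)≈-0.006617; next y=7/10·(-0.038295)+1/4·(-0.006617)≈-0.028461
n=9: y≈-0.028461, sp=-3, e=sp−y≈-2.971539; I≈-28.832364, D=e−e_prev≈-0.009834; u=0·(-2.971539)+0·(-28.832364)+1/2·(-0.009834)≈-0.004917; next y=7/10·(-0.028461)+1/4·(-0.004917)≈-0.021152
n=10: y≈-0.021152, sp=-3, e=sp−y≈-2.978848; I≈-31.811213, D=e−e_prev≈-0.007309; u=0·(-2.978848)+0·(-31.811213)+1/2·(-0.007309)≈-0.003654; next y=7/10·(-0.021152)+1/4·(-0.003654)≈-0.015720
n=11: y≈-0.015720, sp=-3, e=sp−y≈-2.984280; I≈-34.795493, D=e−e_prev≈-0.005432; u=0·(-2.984280)+0·(-34.795493)+1/2·(-0.005432)≈-0.002716; next y=7/10·(-0.015720)+1/4·(-0.002716)≈-0.011683
n=12: y≈-0.011683, sp=-3, e=sp−y≈-2.988317; I≈-37.783810, D=e−e_prev≈-0.004037; u=0·(-2.988317)+0·(-37.783810)+1/2·(-0.004037)≈-0.002018; next y=7/10·(-0.011683)+1/4·(-0.002018)≈-0.008683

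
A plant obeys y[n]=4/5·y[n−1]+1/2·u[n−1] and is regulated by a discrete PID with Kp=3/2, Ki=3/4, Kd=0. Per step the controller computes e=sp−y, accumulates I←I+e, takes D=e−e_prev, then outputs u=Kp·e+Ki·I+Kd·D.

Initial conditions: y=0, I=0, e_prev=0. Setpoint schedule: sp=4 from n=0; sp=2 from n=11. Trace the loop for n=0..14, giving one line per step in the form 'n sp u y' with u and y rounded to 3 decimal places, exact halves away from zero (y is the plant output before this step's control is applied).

0 4 9.000 0.000
1 4 1.875 4.500
2 4 1.416 4.538
3 4 1.462 4.338
4 4 1.516 4.201
5 4 1.550 4.119
6 4 1.571 4.070
7 4 1.583 4.041
8 4 1.590 4.024
9 4 1.594 4.014
10 4 1.596 4.009
11 2 -2.902 4.005
12 2 0.661 1.753
13 2 0.891 1.733
14 2 0.869 1.832

(exact arithmetic carried between steps; '≈' marks a value shown rounded to 6 d.p. or computed from one; I and e_prev carry over from the previous line; the table rounds u and y to 3 d.p., halves away from zero)
n=0: y=0, sp=4, e=sp−y=4; I=4, D=e−e_prev=4; u=3/2·4+3/4·4+0·4=9; next y=4/5·0+1/2·9=4.5
n=1: y=4.5, sp=4, e=sp−y=-0.5; I=3.5, D=e−e_prev=-4.5; u=3/2·(-0.5)+3/4·3.5+0·(-4.5)=1.875; next y=4/5·4.5+1/2·1.875=4.5375
n=2: y=4.5375, sp=4, e=sp−y=-0.5375; I=2.9625, D=e−e_prev=-0.0375; u=3/2·(-0.5375)+3/4·2.9625+0·(-0.0375)=1.415625; next y=4/5·4.5375+1/2·1.415625≈4.337813
n=3: y≈4.337813, sp=4, e=sp−y≈-0.337813; I≈2.624688, D=e−e_prev≈0.199688; u=3/2·(-0.337813)+3/4·2.624688+0·0.199688≈1.461797; next y=4/5·4.337813+1/2·1.461797≈4.201148
n=4: y≈4.201148, sp=4, e=sp−y≈-0.201148; I≈2.423539, D=e−e_prev≈0.136664; u=3/2·(-0.201148)+3/4·2.423539+0·0.136664≈1.515932; next y=4/5·4.201148+1/2·1.515932≈4.118885
n=5: y≈4.118885, sp=4, e=sp−y≈-0.118885; I≈2.304654, D=e−e_prev≈0.082264; u=3/2·(-0.118885)+3/4·2.304654+0·0.082264≈1.550164; next y=4/5·4.118885+1/2·1.550164≈4.070190
n=6: y≈4.070190, sp=4, e=sp−y≈-0.070190; I≈2.234465, D=e−e_prev≈0.048695; u=3/2·(-0.070190)+3/4·2.234465+0·0.048695≈1.570564; next y=4/5·4.070190+1/2·1.570564≈4.041434
n=7: y≈4.041434, sp=4, e=sp−y≈-0.041434; I≈2.193031, D=e−e_prev≈0.028756; u=3/2·(-0.041434)+3/4·2.193031+0·0.028756≈1.582623; next y=4/5·4.041434+1/2·1.582623≈4.024458
n=8: y≈4.024458, sp=4, e=sp−y≈-0.024458; I≈2.168573, D=e−e_prev≈0.016975; u=3/2·(-0.024458)+3/4·2.168573+0·0.016975≈1.589742; next y=4/5·4.024458+1/2·1.589742≈4.014438
n=9: y≈4.014438, sp=4, e=sp−y≈-0.014438; I≈2.154135, D=e−e_prev≈0.010021; u=3/2·(-0.014438)+3/4·2.154135+0·0.010021≈1.593945; next y=4/5·4.014438+1/2·1.593945≈4.008523
n=10: y≈4.008523, sp=4, e=sp−y≈-0.008523; I≈2.145613, D=e−e_prev≈0.005915; u=3/2·(-0.008523)+3/4·2.145613+0·0.005915≈1.596426; next y=4/5·4.008523+1/2·1.596426≈4.005031
n=11: y≈4.005031, sp=2, e=sp−y≈-2.005031; I≈0.140582, D=e−e_prev≈-1.996508; u=3/2·(-2.005031)+3/4·0.140582+0·(-1.996508)≈-2.902110; next y=4/5·4.005031+1/2·(-2.902110)≈1.752970
n=12: y≈1.752970, sp=2, e=sp−y≈0.247030; I≈0.387612, D=e−e_prev≈2.252061; u=3/2·0.247030+3/4·0.387612+0·2.252061≈0.661254; next y=4/5·1.752970+1/2·0.661254≈1.733003
n=13: y≈1.733003, sp=2, e=sp−y≈0.266997; I≈0.654609, D=e−e_prev≈0.019967; u=3/2·0.266997+3/4·0.654609+0·0.019967≈0.891452; next y=4/5·1.733003+1/2·0.891452≈1.832129
n=14: y≈1.832129, sp=2, e=sp−y≈0.167871; I≈0.822480, D=e−e_prev≈-0.099126; u=3/2·0.167871+3/4·0.822480+0·(-0.099126)≈0.868668; next y=4/5·1.832129+1/2·0.868668≈1.900037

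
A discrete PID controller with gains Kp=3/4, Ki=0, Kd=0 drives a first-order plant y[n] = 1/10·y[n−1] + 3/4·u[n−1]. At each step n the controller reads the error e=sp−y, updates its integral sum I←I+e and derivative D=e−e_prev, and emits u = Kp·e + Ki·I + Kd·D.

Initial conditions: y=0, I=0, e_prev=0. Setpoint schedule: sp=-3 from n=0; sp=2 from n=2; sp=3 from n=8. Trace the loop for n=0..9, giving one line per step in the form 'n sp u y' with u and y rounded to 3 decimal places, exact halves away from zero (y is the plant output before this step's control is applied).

(exact arithmetic carried between steps; '≈' marks a value shown rounded to 6 d.p. or computed from one; I and e_prev carry over from the previous line; the table rounds u and y to 3 d.p., halves away from zero)
n=0: y=0, sp=-3, e=sp−y=-3; I=-3, D=e−e_prev=-3; u=3/4·(-3)+0·(-3)+0·(-3)=-2.25; next y=1/10·0+3/4·(-2.25)=-1.6875
n=1: y=-1.6875, sp=-3, e=sp−y=-1.3125; I=-4.3125, D=e−e_prev=1.6875; u=3/4·(-1.3125)+0·(-4.3125)+0·1.6875=-0.984375; next y=1/10·(-1.6875)+3/4·(-0.984375)≈-0.907031
n=2: y≈-0.907031, sp=2, e=sp−y≈2.907031; I≈-1.405469, D=e−e_prev≈4.219531; u=3/4·2.907031+0·(-1.405469)+0·4.219531≈2.180273; next y=1/10·(-0.907031)+3/4·2.180273≈1.544502
n=3: y≈1.544502, sp=2, e=sp−y≈0.455498; I≈-0.949971, D=e−e_prev≈-2.451533; u=3/4·0.455498+0·(-0.949971)+0·(-2.451533)≈0.341624; next y=1/10·1.544502+3/4·0.341624≈0.410668
n=4: y≈0.410668, sp=2, e=sp−y≈1.589332; I≈0.639361, D=e−e_prev≈1.133834; u=3/4·1.589332+0·0.639361+0·1.133834≈1.191999; next y=1/10·0.410668+3/4·1.191999≈0.935066
n=5: y≈0.935066, sp=2, e=sp−y≈1.064934; I≈1.704295, D=e−e_prev≈-0.524398; u=3/4·1.064934+0·1.704295+0·(-0.524398)≈0.798700; next y=1/10·0.935066+3/4·0.798700≈0.692532
n=6: y≈0.692532, sp=2, e=sp−y≈1.307468; I≈3.011763, D=e−e_prev≈0.242534; u=3/4·1.307468+0·3.011763+0·0.242534≈0.980601; next y=1/10·0.692532+3/4·0.980601≈0.804704
n=7: y≈0.804704, sp=2, e=sp−y≈1.195296; I≈4.207059, D=e−e_prev≈-0.112172; u=3/4·1.195296+0·4.207059+0·(-0.112172)≈0.896472; next y=1/10·0.804704+3/4·0.896472≈0.752824
n=8: y≈0.752824, sp=3, e=sp−y≈2.247176; I≈6.454235, D=e−e_prev≈1.051880; u=3/4·2.247176+0·6.454235+0·1.051880≈1.685382; next y=1/10·0.752824+3/4·1.685382≈1.339319
n=9: y≈1.339319, sp=3, e=sp−y≈1.660681; I≈8.114916, D=e−e_prev≈-0.586494; u=3/4·1.660681+0·8.114916+0·(-0.586494)≈1.245511; next y=1/10·1.339319+3/4·1.245511≈1.068065

0 -3 -2.250 0.000
1 -3 -0.984 -1.688
2 2 2.180 -0.907
3 2 0.342 1.545
4 2 1.192 0.411
5 2 0.799 0.935
6 2 0.981 0.693
7 2 0.896 0.805
8 3 1.685 0.753
9 3 1.246 1.339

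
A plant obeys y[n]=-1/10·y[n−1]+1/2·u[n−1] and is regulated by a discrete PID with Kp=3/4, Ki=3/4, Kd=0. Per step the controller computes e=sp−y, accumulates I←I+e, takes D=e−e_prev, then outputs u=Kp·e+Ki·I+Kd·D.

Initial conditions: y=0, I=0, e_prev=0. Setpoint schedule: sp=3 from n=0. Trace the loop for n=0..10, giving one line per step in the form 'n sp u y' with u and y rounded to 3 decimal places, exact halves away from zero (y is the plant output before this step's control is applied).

(exact arithmetic carried between steps; '≈' marks a value shown rounded to 6 d.p. or computed from one; I and e_prev carry over from the previous line; the table rounds u and y to 3 d.p., halves away from zero)
n=0: y=0, sp=3, e=sp−y=3; I=3, D=e−e_prev=3; u=3/4·3+3/4·3+0·3=4.5; next y=-1/10·0+1/2·4.5=2.25
n=1: y=2.25, sp=3, e=sp−y=0.75; I=3.75, D=e−e_prev=-2.25; u=3/4·0.75+3/4·3.75+0·(-2.25)=3.375; next y=-1/10·2.25+1/2·3.375=1.4625
n=2: y=1.4625, sp=3, e=sp−y=1.5375; I=5.2875, D=e−e_prev=0.7875; u=3/4·1.5375+3/4·5.2875+0·0.7875=5.11875; next y=-1/10·1.4625+1/2·5.11875=2.413125
n=3: y=2.413125, sp=3, e=sp−y=0.586875; I=5.874375, D=e−e_prev=-0.950625; u=3/4·0.586875+3/4·5.874375+0·(-0.950625)≈4.845938; next y=-1/10·2.413125+1/2·4.845938≈2.181656
n=4: y≈2.181656, sp=3, e=sp−y≈0.818344; I≈6.692719, D=e−e_prev≈0.231469; u=3/4·0.818344+3/4·6.692719+0·0.231469≈5.633297; next y=-1/10·2.181656+1/2·5.633297≈2.598483
n=5: y≈2.598483, sp=3, e=sp−y≈0.401517; I≈7.094236, D=e−e_prev≈-0.416827; u=3/4·0.401517+3/4·7.094236+0·(-0.416827)≈5.621815; next y=-1/10·2.598483+1/2·5.621815≈2.551059
n=6: y≈2.551059, sp=3, e=sp−y≈0.448941; I≈7.543177, D=e−e_prev≈0.047424; u=3/4·0.448941+3/4·7.543177+0·0.047424≈5.994088; next y=-1/10·2.551059+1/2·5.994088≈2.741938
n=7: y≈2.741938, sp=3, e=sp−y≈0.258062; I≈7.801239, D=e−e_prev≈-0.190879; u=3/4·0.258062+3/4·7.801239+0·(-0.190879)≈6.044475; next y=-1/10·2.741938+1/2·6.044475≈2.748044
n=8: y≈2.748044, sp=3, e=sp−y≈0.251956; I≈8.053195, D=e−e_prev≈-0.006106; u=3/4·0.251956+3/4·8.053195+0·(-0.006106)≈6.228863; next y=-1/10·2.748044+1/2·6.228863≈2.839627
n=9: y≈2.839627, sp=3, e=sp−y≈0.160373; I≈8.213568, D=e−e_prev≈-0.091583; u=3/4·0.160373+3/4·8.213568+0·(-0.091583)≈6.280455; next y=-1/10·2.839627+1/2·6.280455≈2.856265
n=10: y≈2.856265, sp=3, e=sp−y≈0.143735; I≈8.357303, D=e−e_prev≈-0.016638; u=3/4·0.143735+3/4·8.357303+0·(-0.016638)≈6.375778; next y=-1/10·2.856265+1/2·6.375778≈2.902263

0 3 4.500 0.000
1 3 3.375 2.250
2 3 5.119 1.463
3 3 4.846 2.413
4 3 5.633 2.182
5 3 5.622 2.598
6 3 5.994 2.551
7 3 6.044 2.742
8 3 6.229 2.748
9 3 6.280 2.840
10 3 6.376 2.856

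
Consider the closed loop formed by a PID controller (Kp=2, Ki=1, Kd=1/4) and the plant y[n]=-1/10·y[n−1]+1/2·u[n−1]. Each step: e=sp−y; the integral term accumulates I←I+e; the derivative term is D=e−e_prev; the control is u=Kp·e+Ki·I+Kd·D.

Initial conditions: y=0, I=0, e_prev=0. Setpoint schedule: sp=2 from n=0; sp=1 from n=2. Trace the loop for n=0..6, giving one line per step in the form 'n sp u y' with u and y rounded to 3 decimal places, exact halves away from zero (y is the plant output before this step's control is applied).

0 2 6.500 0.000
1 2 -2.563 3.250
2 1 9.533 -1.606
3 1 -10.058 4.927
4 1 21.607 -5.522
5 1 -29.335 11.356
6 1 52.794 -15.803

(exact arithmetic carried between steps; '≈' marks a value shown rounded to 6 d.p. or computed from one; I and e_prev carry over from the previous line; the table rounds u and y to 3 d.p., halves away from zero)
n=0: y=0, sp=2, e=sp−y=2; I=2, D=e−e_prev=2; u=2·2+1·2+1/4·2=6.5; next y=-1/10·0+1/2·6.5=3.25
n=1: y=3.25, sp=2, e=sp−y=-1.25; I=0.75, D=e−e_prev=-3.25; u=2·(-1.25)+1·0.75+1/4·(-3.25)=-2.5625; next y=-1/10·3.25+1/2·(-2.5625)=-1.60625
n=2: y=-1.60625, sp=1, e=sp−y=2.60625; I=3.35625, D=e−e_prev=3.85625; u=2·2.60625+1·3.35625+1/4·3.85625≈9.532813; next y=-1/10·(-1.60625)+1/2·9.532813≈4.927031
n=3: y≈4.927031, sp=1, e=sp−y≈-3.927031; I≈-0.570781, D=e−e_prev≈-6.533281; u=2·(-3.927031)+1·(-0.570781)+1/4·(-6.533281)≈-10.058164; next y=-1/10·4.927031+1/2·(-10.058164)≈-5.521785
n=4: y≈-5.521785, sp=1, e=sp−y≈6.521785; I≈5.951004, D=e−e_prev≈10.448816; u=2·6.521785+1·5.951004+1/4·10.448816≈21.606778; next y=-1/10·(-5.521785)+1/2·21.606778≈11.355568
n=5: y≈11.355568, sp=1, e=sp−y≈-10.355568; I≈-4.404564, D=e−e_prev≈-16.877353; u=2·(-10.355568)+1·(-4.404564)+1/4·(-16.877353)≈-29.335037; next y=-1/10·11.355568+1/2·(-29.335037)≈-15.803075
n=6: y≈-15.803075, sp=1, e=sp−y≈16.803075; I≈12.398512, D=e−e_prev≈27.158643; u=2·16.803075+1·12.398512+1/4·27.158643≈52.794323; next y=-1/10·(-15.803075)+1/2·52.794323≈27.977469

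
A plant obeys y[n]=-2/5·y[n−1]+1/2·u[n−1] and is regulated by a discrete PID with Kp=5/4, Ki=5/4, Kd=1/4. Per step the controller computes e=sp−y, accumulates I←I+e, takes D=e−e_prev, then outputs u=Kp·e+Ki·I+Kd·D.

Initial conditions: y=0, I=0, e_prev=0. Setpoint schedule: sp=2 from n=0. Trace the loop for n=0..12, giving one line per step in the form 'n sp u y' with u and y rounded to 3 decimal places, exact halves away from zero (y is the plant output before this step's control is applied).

(exact arithmetic carried between steps; '≈' marks a value shown rounded to 6 d.p. or computed from one; I and e_prev carry over from the previous line; the table rounds u and y to 3 d.p., halves away from zero)
n=0: y=0, sp=2, e=sp−y=2; I=2, D=e−e_prev=2; u=5/4·2+5/4·2+1/4·2=5.5; next y=-2/5·0+1/2·5.5=2.75
n=1: y=2.75, sp=2, e=sp−y=-0.75; I=1.25, D=e−e_prev=-2.75; u=5/4·(-0.75)+5/4·1.25+1/4·(-2.75)=-0.0625; next y=-2/5·2.75+1/2·(-0.0625)=-1.13125
n=2: y=-1.13125, sp=2, e=sp−y=3.13125; I=4.38125, D=e−e_prev=3.88125; u=5/4·3.13125+5/4·4.38125+1/4·3.88125≈10.360938; next y=-2/5·(-1.13125)+1/2·10.360938≈5.632969
n=3: y≈5.632969, sp=2, e=sp−y≈-3.632969; I≈0.748281, D=e−e_prev≈-6.764219; u=5/4·(-3.632969)+5/4·0.748281+1/4·(-6.764219)≈-5.296914; next y=-2/5·5.632969+1/2·(-5.296914)≈-4.901645
n=4: y≈-4.901645, sp=2, e=sp−y≈6.901645; I≈7.649926, D=e−e_prev≈10.534613; u=5/4·6.901645+5/4·7.649926+1/4·10.534613≈20.823116; next y=-2/5·(-4.901645)+1/2·20.823116≈12.372216
n=5: y≈12.372216, sp=2, e=sp−y≈-10.372216; I≈-2.722290, D=e−e_prev≈-17.273860; u=5/4·(-10.372216)+5/4·(-2.722290)+1/4·(-17.273860)≈-20.686598; next y=-2/5·12.372216+1/2·(-20.686598)≈-15.292185
n=6: y≈-15.292185, sp=2, e=sp−y≈17.292185; I≈14.569895, D=e−e_prev≈27.664401; u=5/4·17.292185+5/4·14.569895+1/4·27.664401≈46.743701; next y=-2/5·(-15.292185)+1/2·46.743701≈29.488724
n=7: y≈29.488724, sp=2, e=sp−y≈-27.488724; I≈-12.918829, D=e−e_prev≈-44.780910; u=5/4·(-27.488724)+5/4·(-12.918829)+1/4·(-44.780910)≈-61.704670; next y=-2/5·29.488724+1/2·(-61.704670)≈-42.647825
n=8: y≈-42.647825, sp=2, e=sp−y≈44.647825; I≈31.728995, D=e−e_prev≈72.136549; u=5/4·44.647825+5/4·31.728995+1/4·72.136549≈113.505162; next y=-2/5·(-42.647825)+1/2·113.505162≈73.811711
n=9: y≈73.811711, sp=2, e=sp−y≈-71.811711; I≈-40.082716, D=e−e_prev≈-116.459535; u=5/4·(-71.811711)+5/4·(-40.082716)+1/4·(-116.459535)≈-168.982917; next y=-2/5·73.811711+1/2·(-168.982917)≈-114.016143
n=10: y≈-114.016143, sp=2, e=sp−y≈116.016143; I≈75.933427, D=e−e_prev≈187.827853; u=5/4·116.016143+5/4·75.933427+1/4·187.827853≈286.893926; next y=-2/5·(-114.016143)+1/2·286.893926≈189.053420
n=11: y≈189.053420, sp=2, e=sp−y≈-187.053420; I≈-111.119993, D=e−e_prev≈-303.069563; u=5/4·(-187.053420)+5/4·(-111.119993)+1/4·(-303.069563)≈-448.484156; next y=-2/5·189.053420+1/2·(-448.484156)≈-299.863446
n=12: y≈-299.863446, sp=2, e=sp−y≈301.863446; I≈190.743453, D=e−e_prev≈488.916866; u=5/4·301.863446+5/4·190.743453+1/4·488.916866≈737.987841; next y=-2/5·(-299.863446)+1/2·737.987841≈488.939299

0 2 5.500 0.000
1 2 -0.063 2.750
2 2 10.361 -1.131
3 2 -5.297 5.633
4 2 20.823 -4.902
5 2 -20.687 12.372
6 2 46.744 -15.292
7 2 -61.705 29.489
8 2 113.505 -42.648
9 2 -168.983 73.812
10 2 286.894 -114.016
11 2 -448.484 189.053
12 2 737.988 -299.863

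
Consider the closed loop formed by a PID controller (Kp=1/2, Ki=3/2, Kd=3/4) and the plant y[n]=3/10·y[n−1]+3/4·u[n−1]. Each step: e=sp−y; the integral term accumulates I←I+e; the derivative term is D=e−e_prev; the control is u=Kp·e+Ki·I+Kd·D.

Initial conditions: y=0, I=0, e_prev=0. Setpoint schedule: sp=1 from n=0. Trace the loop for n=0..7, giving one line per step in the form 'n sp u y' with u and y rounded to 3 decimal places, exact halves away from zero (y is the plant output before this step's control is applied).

(exact arithmetic carried between steps; '≈' marks a value shown rounded to 6 d.p. or computed from one; I and e_prev carry over from the previous line; the table rounds u and y to 3 d.p., halves away from zero)
n=0: y=0, sp=1, e=sp−y=1; I=1, D=e−e_prev=1; u=1/2·1+3/2·1+3/4·1=2.75; next y=3/10·0+3/4·2.75=2.0625
n=1: y=2.0625, sp=1, e=sp−y=-1.0625; I=-0.0625, D=e−e_prev=-2.0625; u=1/2·(-1.0625)+3/2·(-0.0625)+3/4·(-2.0625)=-2.171875; next y=3/10·2.0625+3/4·(-2.171875)≈-1.010156
n=2: y≈-1.010156, sp=1, e=sp−y≈2.010156; I≈1.947656, D=e−e_prev≈3.072656; u=1/2·2.010156+3/2·1.947656+3/4·3.072656≈6.231055; next y=3/10·(-1.010156)+3/4·6.231055≈4.370244
n=3: y≈4.370244, sp=1, e=sp−y≈-3.370244; I≈-1.422588, D=e−e_prev≈-5.380400; u=1/2·(-3.370244)+3/2·(-1.422588)+3/4·(-5.380400)≈-7.854304; next y=3/10·4.370244+3/4·(-7.854304)≈-4.579655
n=4: y≈-4.579655, sp=1, e=sp−y≈5.579655; I≈4.157067, D=e−e_prev≈8.949899; u=1/2·5.579655+3/2·4.157067+3/4·8.949899≈15.737852; next y=3/10·(-4.579655)+3/4·15.737852≈10.429493
n=5: y≈10.429493, sp=1, e=sp−y≈-9.429493; I≈-5.272426, D=e−e_prev≈-15.009148; u=1/2·(-9.429493)+3/2·(-5.272426)+3/4·(-15.009148)≈-23.880246; next y=3/10·10.429493+3/4·(-23.880246)≈-14.781336
n=6: y≈-14.781336, sp=1, e=sp−y≈15.781336; I≈10.508911, D=e−e_prev≈25.210829; u=1/2·15.781336+3/2·10.508911+3/4·25.210829≈42.562156; next y=3/10·(-14.781336)+3/4·42.562156≈27.487216
n=7: y≈27.487216, sp=1, e=sp−y≈-26.487216; I≈-15.978305, D=e−e_prev≈-42.268553; u=1/2·(-26.487216)+3/2·(-15.978305)+3/4·(-42.268553)≈-68.912481; next y=3/10·27.487216+3/4·(-68.912481)≈-43.438196

0 1 2.750 0.000
1 1 -2.172 2.063
2 1 6.231 -1.010
3 1 -7.854 4.370
4 1 15.738 -4.580
5 1 -23.880 10.429
6 1 42.562 -14.781
7 1 -68.912 27.487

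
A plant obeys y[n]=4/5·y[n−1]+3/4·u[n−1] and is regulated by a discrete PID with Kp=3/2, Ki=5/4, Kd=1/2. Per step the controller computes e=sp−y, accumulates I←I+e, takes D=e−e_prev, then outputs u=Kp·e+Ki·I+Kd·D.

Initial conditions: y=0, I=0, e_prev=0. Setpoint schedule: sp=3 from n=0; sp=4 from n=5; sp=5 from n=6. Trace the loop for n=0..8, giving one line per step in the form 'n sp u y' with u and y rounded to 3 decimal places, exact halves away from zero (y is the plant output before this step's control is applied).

0 3 9.750 0.000
1 3 -11.766 7.313
2 3 19.932 -2.974
3 3 -28.261 12.570
4 3 44.605 -11.140
5 4 -62.291 24.542
6 5 100.409 -27.085
7 5 -148.150 53.639
8 5 227.394 -68.201

(exact arithmetic carried between steps; '≈' marks a value shown rounded to 6 d.p. or computed from one; I and e_prev carry over from the previous line; the table rounds u and y to 3 d.p., halves away from zero)
n=0: y=0, sp=3, e=sp−y=3; I=3, D=e−e_prev=3; u=3/2·3+5/4·3+1/2·3=9.75; next y=4/5·0+3/4·9.75=7.3125
n=1: y=7.3125, sp=3, e=sp−y=-4.3125; I=-1.3125, D=e−e_prev=-7.3125; u=3/2·(-4.3125)+5/4·(-1.3125)+1/2·(-7.3125)=-11.765625; next y=4/5·7.3125+3/4·(-11.765625)≈-2.974219
n=2: y≈-2.974219, sp=3, e=sp−y≈5.974219; I≈4.661719, D=e−e_prev≈10.286719; u=3/2·5.974219+5/4·4.661719+1/2·10.286719≈19.931836; next y=4/5·(-2.974219)+3/4·19.931836≈12.569502
n=3: y≈12.569502, sp=3, e=sp−y≈-9.569502; I≈-4.907783, D=e−e_prev≈-15.543721; u=3/2·(-9.569502)+5/4·(-4.907783)+1/2·(-15.543721)≈-28.260842; next y=4/5·12.569502+3/4·(-28.260842)≈-11.140030
n=4: y≈-11.140030, sp=3, e=sp−y≈14.140030; I≈9.232247, D=e−e_prev≈23.709532; u=3/2·14.140030+5/4·9.232247+1/2·23.709532≈44.605120; next y=4/5·(-11.140030)+3/4·44.605120≈24.541816
n=5: y≈24.541816, sp=4, e=sp−y≈-20.541816; I≈-11.309569, D=e−e_prev≈-34.681846; u=3/2·(-20.541816)+5/4·(-11.309569)+1/2·(-34.681846)≈-62.290608; next y=4/5·24.541816+3/4·(-62.290608)≈-27.084503
n=6: y≈-27.084503, sp=5, e=sp−y≈32.084503; I≈20.774934, D=e−e_prev≈52.626319; u=3/2·32.084503+5/4·20.774934+1/2·52.626319≈100.408582; next y=4/5·(-27.084503)+3/4·100.408582≈53.638834
n=7: y≈53.638834, sp=5, e=sp−y≈-48.638834; I≈-27.863900, D=e−e_prev≈-80.723337; u=3/2·(-48.638834)+5/4·(-27.863900)+1/2·(-80.723337)≈-148.149795; next y=4/5·53.638834+3/4·(-148.149795)≈-68.201279
n=8: y≈-68.201279, sp=5, e=sp−y≈73.201279; I≈45.337379, D=e−e_prev≈121.840113; u=3/2·73.201279+5/4·45.337379+1/2·121.840113≈227.393698; next y=4/5·(-68.201279)+3/4·227.393698≈115.984251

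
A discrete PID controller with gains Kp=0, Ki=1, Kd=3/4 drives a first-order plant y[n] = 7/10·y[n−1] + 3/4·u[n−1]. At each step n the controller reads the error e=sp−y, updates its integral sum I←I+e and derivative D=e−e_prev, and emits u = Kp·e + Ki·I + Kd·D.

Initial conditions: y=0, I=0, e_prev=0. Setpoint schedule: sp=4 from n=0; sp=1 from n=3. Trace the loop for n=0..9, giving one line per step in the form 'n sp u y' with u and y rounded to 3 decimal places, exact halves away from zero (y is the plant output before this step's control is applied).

0 4 7.000 0.000
1 4 -1.188 5.250
2 4 5.815 2.784
3 1 -6.239 6.310
4 1 4.847 -0.262
5 1 -5.319 3.452
6 1 3.808 -1.573
7 1 -3.211 1.755
8 1 3.666 -1.180
9 1 -1.786 1.923

(exact arithmetic carried between steps; '≈' marks a value shown rounded to 6 d.p. or computed from one; I and e_prev carry over from the previous line; the table rounds u and y to 3 d.p., halves away from zero)
n=0: y=0, sp=4, e=sp−y=4; I=4, D=e−e_prev=4; u=0·4+1·4+3/4·4=7; next y=7/10·0+3/4·7=5.25
n=1: y=5.25, sp=4, e=sp−y=-1.25; I=2.75, D=e−e_prev=-5.25; u=0·(-1.25)+1·2.75+3/4·(-5.25)=-1.1875; next y=7/10·5.25+3/4·(-1.1875)=2.784375
n=2: y=2.784375, sp=4, e=sp−y=1.215625; I=3.965625, D=e−e_prev=2.465625; u=0·1.215625+1·3.965625+3/4·2.465625≈5.814844; next y=7/10·2.784375+3/4·5.814844≈6.310195
n=3: y≈6.310195, sp=1, e=sp−y≈-5.310195; I≈-1.344570, D=e−e_prev≈-6.525820; u=0·(-5.310195)+1·(-1.344570)+3/4·(-6.525820)≈-6.238936; next y=7/10·6.310195+3/4·(-6.238936)≈-0.262065
n=4: y≈-0.262065, sp=1, e=sp−y≈1.262065; I≈-0.082505, D=e−e_prev≈6.572260; u=0·1.262065+1·(-0.082505)+3/4·6.572260≈4.846690; next y=7/10·(-0.262065)+3/4·4.846690≈3.451572
n=5: y≈3.451572, sp=1, e=sp−y≈-2.451572; I≈-2.534077, D=e−e_prev≈-3.713637; u=0·(-2.451572)+1·(-2.534077)+3/4·(-3.713637)≈-5.319305; next y=7/10·3.451572+3/4·(-5.319305)≈-1.573378
n=6: y≈-1.573378, sp=1, e=sp−y≈2.573378; I≈0.039301, D=e−e_prev≈5.024950; u=0·2.573378+1·0.039301+3/4·5.024950≈3.808014; next y=7/10·(-1.573378)+3/4·3.808014≈1.754645
n=7: y≈1.754645, sp=1, e=sp−y≈-0.754645; I≈-0.715344, D=e−e_prev≈-3.328024; u=0·(-0.754645)+1·(-0.715344)+3/4·(-3.328024)≈-3.211362; next y=7/10·1.754645+3/4·(-3.211362)≈-1.180270
n=8: y≈-1.180270, sp=1, e=sp−y≈2.180270; I≈1.464925, D=e−e_prev≈2.934915; u=0·2.180270+1·1.464925+3/4·2.934915≈3.666112; next y=7/10·(-1.180270)+3/4·3.666112≈1.923395
n=9: y≈1.923395, sp=1, e=sp−y≈-0.923395; I≈0.541530, D=e−e_prev≈-3.103665; u=0·(-0.923395)+1·0.541530+3/4·(-3.103665)≈-1.786218; next y=7/10·1.923395+3/4·(-1.786218)≈0.006713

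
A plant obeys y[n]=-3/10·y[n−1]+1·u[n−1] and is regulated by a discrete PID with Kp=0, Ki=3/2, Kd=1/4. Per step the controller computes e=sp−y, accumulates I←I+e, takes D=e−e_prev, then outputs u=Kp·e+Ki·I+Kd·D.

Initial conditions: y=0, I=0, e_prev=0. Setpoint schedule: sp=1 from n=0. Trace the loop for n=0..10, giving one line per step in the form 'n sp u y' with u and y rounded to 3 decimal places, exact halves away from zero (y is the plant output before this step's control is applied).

0 1 1.750 0.000
1 1 -0.063 1.750
2 1 3.341 -0.588
3 1 -2.045 3.517
4 1 6.786 -3.100
5 1 -7.646 7.716
6 1 15.918 -9.961
7 1 -22.577 18.906
8 1 40.302 -28.249
9 1 -62.409 48.777
10 1 105.365 -77.042

(exact arithmetic carried between steps; '≈' marks a value shown rounded to 6 d.p. or computed from one; I and e_prev carry over from the previous line; the table rounds u and y to 3 d.p., halves away from zero)
n=0: y=0, sp=1, e=sp−y=1; I=1, D=e−e_prev=1; u=0·1+3/2·1+1/4·1=1.75; next y=-3/10·0+1·1.75=1.75
n=1: y=1.75, sp=1, e=sp−y=-0.75; I=0.25, D=e−e_prev=-1.75; u=0·(-0.75)+3/2·0.25+1/4·(-1.75)=-0.0625; next y=-3/10·1.75+1·(-0.0625)=-0.5875
n=2: y=-0.5875, sp=1, e=sp−y=1.5875; I=1.8375, D=e−e_prev=2.3375; u=0·1.5875+3/2·1.8375+1/4·2.3375=3.340625; next y=-3/10·(-0.5875)+1·3.340625=3.516875
n=3: y=3.516875, sp=1, e=sp−y=-2.516875; I=-0.679375, D=e−e_prev=-4.104375; u=0·(-2.516875)+3/2·(-0.679375)+1/4·(-4.104375)≈-2.045156; next y=-3/10·3.516875+1·(-2.045156)≈-3.100219
n=4: y≈-3.100219, sp=1, e=sp−y≈4.100219; I≈3.420844, D=e−e_prev≈6.617094; u=0·4.100219+3/2·3.420844+1/4·6.617094≈6.785539; next y=-3/10·(-3.100219)+1·6.785539≈7.715605
n=5: y≈7.715605, sp=1, e=sp−y≈-6.715605; I≈-3.294761, D=e−e_prev≈-10.815823; u=0·(-6.715605)+3/2·(-3.294761)+1/4·(-10.815823)≈-7.646097; next y=-3/10·7.715605+1·(-7.646097)≈-9.960779
n=6: y≈-9.960779, sp=1, e=sp−y≈10.960779; I≈7.666018, D=e−e_prev≈17.676383; u=0·10.960779+3/2·7.666018+1/4·17.676383≈15.918122; next y=-3/10·(-9.960779)+1·15.918122≈18.906356
n=7: y≈18.906356, sp=1, e=sp−y≈-17.906356; I≈-10.240338, D=e−e_prev≈-28.867135; u=0·(-17.906356)+3/2·(-10.240338)+1/4·(-28.867135)≈-22.577291; next y=-3/10·18.906356+1·(-22.577291)≈-28.249198
n=8: y≈-28.249198, sp=1, e=sp−y≈29.249198; I≈19.008860, D=e−e_prev≈47.155554; u=0·29.249198+3/2·19.008860+1/4·47.155554≈40.302178; next y=-3/10·(-28.249198)+1·40.302178≈48.776937
n=9: y≈48.776937, sp=1, e=sp−y≈-47.776937; I≈-28.768078, D=e−e_prev≈-77.026135; u=0·(-47.776937)+3/2·(-28.768078)+1/4·(-77.026135)≈-62.408650; next y=-3/10·48.776937+1·(-62.408650)≈-77.041732
n=10: y≈-77.041732, sp=1, e=sp−y≈78.041732; I≈49.273654, D=e−e_prev≈125.818669; u=0·78.041732+3/2·49.273654+1/4·125.818669≈105.365148; next y=-3/10·(-77.041732)+1·105.365148≈128.477668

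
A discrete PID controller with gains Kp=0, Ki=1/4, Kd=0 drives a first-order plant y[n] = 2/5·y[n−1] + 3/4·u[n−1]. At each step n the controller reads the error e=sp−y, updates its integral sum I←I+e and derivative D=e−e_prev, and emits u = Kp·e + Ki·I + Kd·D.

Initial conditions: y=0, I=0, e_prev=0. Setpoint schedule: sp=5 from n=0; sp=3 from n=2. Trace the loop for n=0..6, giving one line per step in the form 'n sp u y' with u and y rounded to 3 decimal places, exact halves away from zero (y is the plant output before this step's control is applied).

0 5 1.250 0.000
1 5 2.266 0.938
2 3 2.497 2.074
3 3 2.571 2.702
4 3 2.569 3.010
5 3 2.536 3.131
6 3 2.498 3.155

(exact arithmetic carried between steps; '≈' marks a value shown rounded to 6 d.p. or computed from one; I and e_prev carry over from the previous line; the table rounds u and y to 3 d.p., halves away from zero)
n=0: y=0, sp=5, e=sp−y=5; I=5, D=e−e_prev=5; u=0·5+1/4·5+0·5=1.25; next y=2/5·0+3/4·1.25=0.9375
n=1: y=0.9375, sp=5, e=sp−y=4.0625; I=9.0625, D=e−e_prev=-0.9375; u=0·4.0625+1/4·9.0625+0·(-0.9375)=2.265625; next y=2/5·0.9375+3/4·2.265625≈2.074219
n=2: y≈2.074219, sp=3, e=sp−y≈0.925781; I≈9.988281, D=e−e_prev≈-3.136719; u=0·0.925781+1/4·9.988281+0·(-3.136719)≈2.497070; next y=2/5·2.074219+3/4·2.497070≈2.702490
n=3: y≈2.702490, sp=3, e=sp−y≈0.297510; I≈10.285791, D=e−e_prev≈-0.628271; u=0·0.297510+1/4·10.285791+0·(-0.628271)≈2.571448; next y=2/5·2.702490+3/4·2.571448≈3.009582
n=4: y≈3.009582, sp=3, e=sp−y≈-0.009582; I≈10.276209, D=e−e_prev≈-0.307092; u=0·(-0.009582)+1/4·10.276209+0·(-0.307092)≈2.569052; next y=2/5·3.009582+3/4·2.569052≈3.130622
n=5: y≈3.130622, sp=3, e=sp−y≈-0.130622; I≈10.145587, D=e−e_prev≈-0.121040; u=0·(-0.130622)+1/4·10.145587+0·(-0.121040)≈2.536397; next y=2/5·3.130622+3/4·2.536397≈3.154546
n=6: y≈3.154546, sp=3, e=sp−y≈-0.154546; I≈9.991041, D=e−e_prev≈-0.023924; u=0·(-0.154546)+1/4·9.991041+0·(-0.023924)≈2.497760; next y=2/5·3.154546+3/4·2.497760≈3.135139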